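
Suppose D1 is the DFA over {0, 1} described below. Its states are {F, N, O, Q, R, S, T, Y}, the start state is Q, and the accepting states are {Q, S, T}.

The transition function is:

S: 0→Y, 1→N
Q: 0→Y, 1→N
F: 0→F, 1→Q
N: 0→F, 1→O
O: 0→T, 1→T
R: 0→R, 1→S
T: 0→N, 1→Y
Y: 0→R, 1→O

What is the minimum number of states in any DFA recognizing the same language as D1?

P0 = {Q,S,T} | {F,N,O,R,Y}.
On input 0, block {F,N,O,R,Y} splits into {F,N,R,Y} and {O}.
Split {F,N,R,Y} by δ(·,1) → {F,R} and {N,Y}.
The partition is now stable with 4 blocks: {Q,S,T} | {F,R} | {O} | {N,Y}.

4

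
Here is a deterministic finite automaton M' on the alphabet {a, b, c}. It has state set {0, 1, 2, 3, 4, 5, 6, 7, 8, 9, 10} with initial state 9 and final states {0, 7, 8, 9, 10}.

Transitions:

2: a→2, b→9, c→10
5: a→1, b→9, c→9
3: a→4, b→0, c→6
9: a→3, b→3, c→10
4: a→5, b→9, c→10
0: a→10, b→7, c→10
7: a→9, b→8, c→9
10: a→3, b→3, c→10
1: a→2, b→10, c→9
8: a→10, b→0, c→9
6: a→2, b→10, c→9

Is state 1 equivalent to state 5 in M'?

Initial partition by acceptance: {0,7,8,9,10} | {1,2,3,4,5,6}.
On input a, block {0,7,8,9,10} splits into {0,7,8} and {9,10}.
Refine {1,2,3,4,5,6} on symbol b: members go to different blocks, giving {1,2,4,5,6} and {3}.
No further refinement is possible. Final partition (4 blocks): {0,7,8} | {1,2,4,5,6} | {9,10} | {3}.
1 and 5 lie in the same block of the stable partition, so they are equivalent — no string distinguishes them.

Yes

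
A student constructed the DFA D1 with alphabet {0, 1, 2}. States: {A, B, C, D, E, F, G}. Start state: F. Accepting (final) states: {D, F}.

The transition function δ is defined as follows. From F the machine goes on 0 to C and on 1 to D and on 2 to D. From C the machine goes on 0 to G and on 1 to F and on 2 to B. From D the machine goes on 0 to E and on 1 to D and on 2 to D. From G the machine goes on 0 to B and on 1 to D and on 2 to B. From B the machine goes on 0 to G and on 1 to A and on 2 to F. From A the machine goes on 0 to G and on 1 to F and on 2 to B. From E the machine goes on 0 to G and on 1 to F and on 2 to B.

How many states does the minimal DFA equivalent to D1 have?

4

P0 = {D,F} | {A,B,C,E,G}.
Split {A,B,C,E,G} by δ(·,1) → {A,C,E,G} and {B}.
Refine {A,C,E,G} on symbol 0: members go to different blocks, giving {A,C,E} and {G}.
Stable partition: {D,F} | {A,C,E} | {B} | {G} — 4 equivalence classes.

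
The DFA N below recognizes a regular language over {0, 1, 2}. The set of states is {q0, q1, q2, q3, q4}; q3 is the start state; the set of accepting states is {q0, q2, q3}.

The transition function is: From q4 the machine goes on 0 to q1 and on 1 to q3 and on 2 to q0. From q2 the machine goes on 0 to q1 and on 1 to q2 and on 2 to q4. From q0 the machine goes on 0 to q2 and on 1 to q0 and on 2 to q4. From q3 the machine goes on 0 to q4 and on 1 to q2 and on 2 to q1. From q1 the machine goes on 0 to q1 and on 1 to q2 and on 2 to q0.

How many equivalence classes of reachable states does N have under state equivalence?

Every state is reachable, so we keep all 5.
Initial partition by acceptance: {q0,q2,q3} | {q1,q4}.
Split {q0,q2,q3} by δ(·,0) → {q2,q3} and {q0}.
The partition is now stable with 3 blocks: {q2,q3} | {q1,q4} | {q0}.

3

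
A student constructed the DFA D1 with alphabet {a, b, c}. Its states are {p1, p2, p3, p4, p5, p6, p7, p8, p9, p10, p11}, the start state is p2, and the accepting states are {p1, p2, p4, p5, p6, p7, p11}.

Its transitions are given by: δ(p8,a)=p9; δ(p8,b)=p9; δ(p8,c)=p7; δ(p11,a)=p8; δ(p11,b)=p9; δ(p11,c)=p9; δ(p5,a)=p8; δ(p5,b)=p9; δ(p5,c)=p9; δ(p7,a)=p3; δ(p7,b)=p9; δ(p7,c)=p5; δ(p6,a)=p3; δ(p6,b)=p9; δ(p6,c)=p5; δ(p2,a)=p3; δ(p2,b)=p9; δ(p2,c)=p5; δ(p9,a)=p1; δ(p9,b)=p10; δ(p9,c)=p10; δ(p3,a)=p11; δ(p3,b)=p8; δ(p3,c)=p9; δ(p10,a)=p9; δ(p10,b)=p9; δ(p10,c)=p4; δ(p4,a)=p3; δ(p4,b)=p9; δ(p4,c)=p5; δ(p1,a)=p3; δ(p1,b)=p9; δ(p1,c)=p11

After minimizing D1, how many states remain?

First remove the unreachable states {p6}; 10 states remain.
Start with accepting vs non-accepting: {p1,p2,p4,p5,p7,p11} | {p3,p8,p9,p10}.
On input c, block {p1,p2,p4,p5,p7,p11} splits into {p1,p2,p4,p7} and {p5,p11}.
On input a, block {p3,p8,p9,p10} splits into {p8,p10} and {p3} and {p9}.
Stable partition: {p1,p2,p4,p7} | {p8,p10} | {p5,p11} | {p3} | {p9} — 5 equivalence classes.

5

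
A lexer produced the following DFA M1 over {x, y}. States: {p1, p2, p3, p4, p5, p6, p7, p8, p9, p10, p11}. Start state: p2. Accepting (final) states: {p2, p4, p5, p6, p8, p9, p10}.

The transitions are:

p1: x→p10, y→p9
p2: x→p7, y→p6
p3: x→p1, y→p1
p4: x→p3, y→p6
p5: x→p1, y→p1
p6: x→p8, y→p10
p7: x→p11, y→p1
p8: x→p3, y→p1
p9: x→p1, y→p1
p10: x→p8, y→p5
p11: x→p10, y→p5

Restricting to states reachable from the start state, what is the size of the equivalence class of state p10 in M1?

States {p4} cannot be reached from the start state, so discard them.
P0 = {p2,p5,p6,p8,p9,p10} | {p1,p3,p7,p11}.
Refine {p2,p5,p6,p8,p9,p10} on symbol x: members go to different blocks, giving {p2,p5,p8,p9} and {p6,p10}.
Split {p2,p5,p8,p9} by δ(·,y) → {p5,p8,p9} and {p2}.
On input x, block {p1,p3,p7,p11} splits into {p1,p11} and {p3,p7}.
Split {p5,p8,p9} by δ(·,x) → {p5,p9} and {p8}.
Split {p6,p10} by δ(·,y) → {p6} and {p10}.
No further refinement is possible. Final partition (7 blocks): {p5,p9} | {p1,p11} | {p6} | {p2} | {p3,p7} | {p8} | {p10}.
The equivalence class containing p10 is {p10}, of size 1.

1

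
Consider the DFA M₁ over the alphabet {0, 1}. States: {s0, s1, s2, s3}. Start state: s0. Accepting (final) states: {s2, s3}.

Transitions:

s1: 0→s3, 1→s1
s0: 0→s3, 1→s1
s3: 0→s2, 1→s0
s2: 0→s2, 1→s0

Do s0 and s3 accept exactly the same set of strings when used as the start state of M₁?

No

All states are reachable from the start state.
P0 = {s2,s3} | {s0,s1}.
No further refinement is possible. Final partition (2 blocks): {s2,s3} | {s0,s1}.
s0 and s3 end up in different blocks, so they are distinguishable. For instance, the string 'ε' is accepted from only s3.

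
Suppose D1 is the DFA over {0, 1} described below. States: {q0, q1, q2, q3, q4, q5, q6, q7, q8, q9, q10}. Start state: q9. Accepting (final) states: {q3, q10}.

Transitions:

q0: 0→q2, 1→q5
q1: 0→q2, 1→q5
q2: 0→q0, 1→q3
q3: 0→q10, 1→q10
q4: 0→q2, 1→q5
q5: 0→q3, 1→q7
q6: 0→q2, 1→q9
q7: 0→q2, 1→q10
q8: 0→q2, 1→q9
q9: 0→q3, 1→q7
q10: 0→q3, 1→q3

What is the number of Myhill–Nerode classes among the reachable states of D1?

First remove the unreachable states {q1,q4,q6,q8}; 7 states remain.
Initial partition by acceptance: {q3,q10} | {q0,q2,q5,q7,q9}.
Refine {q0,q2,q5,q7,q9} on symbol 0: members go to different blocks, giving {q0,q2,q7} and {q5,q9}.
On input 1, block {q0,q2,q7} splits into {q2,q7} and {q0}.
Split {q2,q7} by δ(·,0) → {q2} and {q7}.
The partition is now stable with 5 blocks: {q3,q10} | {q2} | {q5,q9} | {q0} | {q7}.

5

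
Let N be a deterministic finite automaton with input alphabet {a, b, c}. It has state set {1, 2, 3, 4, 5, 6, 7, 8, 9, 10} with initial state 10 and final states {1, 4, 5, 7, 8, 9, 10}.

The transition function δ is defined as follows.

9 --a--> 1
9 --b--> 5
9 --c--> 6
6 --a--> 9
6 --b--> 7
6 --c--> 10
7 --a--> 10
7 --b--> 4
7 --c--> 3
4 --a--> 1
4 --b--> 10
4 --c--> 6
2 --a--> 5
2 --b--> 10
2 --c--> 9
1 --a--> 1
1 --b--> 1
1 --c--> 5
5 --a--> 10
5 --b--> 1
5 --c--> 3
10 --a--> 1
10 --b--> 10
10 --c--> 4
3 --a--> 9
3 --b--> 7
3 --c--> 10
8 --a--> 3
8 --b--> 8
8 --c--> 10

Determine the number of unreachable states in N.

No path from 10 leads to 2, 8; the other 8 states are all reachable.

2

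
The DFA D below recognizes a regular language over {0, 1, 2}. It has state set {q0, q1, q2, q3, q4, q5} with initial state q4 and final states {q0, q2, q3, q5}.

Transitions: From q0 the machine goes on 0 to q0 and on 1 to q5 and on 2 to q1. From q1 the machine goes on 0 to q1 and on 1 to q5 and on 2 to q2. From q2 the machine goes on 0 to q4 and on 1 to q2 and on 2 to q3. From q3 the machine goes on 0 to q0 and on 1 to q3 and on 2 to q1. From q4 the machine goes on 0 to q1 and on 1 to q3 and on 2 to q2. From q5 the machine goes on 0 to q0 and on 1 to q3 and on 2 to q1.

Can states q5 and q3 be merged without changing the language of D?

P0 = {q0,q2,q3,q5} | {q1,q4}.
On input 0, block {q0,q2,q3,q5} splits into {q0,q3,q5} and {q2}.
Stable partition: {q0,q3,q5} | {q1,q4} | {q2} — 3 equivalence classes.
q5 and q3 lie in the same block of the stable partition, so they are equivalent — no string distinguishes them.

Yes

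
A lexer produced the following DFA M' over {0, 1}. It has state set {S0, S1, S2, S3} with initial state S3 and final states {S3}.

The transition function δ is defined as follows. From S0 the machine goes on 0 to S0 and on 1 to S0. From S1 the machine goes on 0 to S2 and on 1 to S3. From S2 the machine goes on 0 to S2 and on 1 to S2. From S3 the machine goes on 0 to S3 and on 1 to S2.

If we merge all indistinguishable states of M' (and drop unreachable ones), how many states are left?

2

First remove the unreachable states {S0,S1}; 2 states remain.
Initial partition by acceptance: {S3} | {S2}.
No further refinement is possible. Final partition (2 blocks): {S3} | {S2}.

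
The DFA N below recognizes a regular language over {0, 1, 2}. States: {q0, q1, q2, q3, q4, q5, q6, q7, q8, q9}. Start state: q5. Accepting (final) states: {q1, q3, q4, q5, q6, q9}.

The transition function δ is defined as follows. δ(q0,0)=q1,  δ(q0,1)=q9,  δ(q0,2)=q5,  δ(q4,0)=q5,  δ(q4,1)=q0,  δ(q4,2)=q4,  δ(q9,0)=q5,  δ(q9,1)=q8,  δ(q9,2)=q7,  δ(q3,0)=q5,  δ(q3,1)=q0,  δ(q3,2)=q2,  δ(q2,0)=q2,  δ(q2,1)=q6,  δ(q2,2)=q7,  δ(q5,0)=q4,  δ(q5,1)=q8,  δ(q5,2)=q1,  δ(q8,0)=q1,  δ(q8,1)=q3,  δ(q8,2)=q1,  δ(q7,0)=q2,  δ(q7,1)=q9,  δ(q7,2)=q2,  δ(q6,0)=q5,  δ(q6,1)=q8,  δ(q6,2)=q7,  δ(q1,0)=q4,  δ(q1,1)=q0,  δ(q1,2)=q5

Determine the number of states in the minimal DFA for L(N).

Initial partition by acceptance: {q1,q3,q4,q5,q6,q9} | {q0,q2,q7,q8}.
On input 2, block {q1,q3,q4,q5,q6,q9} splits into {q1,q4,q5} and {q3,q6,q9}.
Refine {q0,q2,q7,q8} on symbol 0: members go to different blocks, giving {q0,q8} and {q2,q7}.
Stable partition: {q1,q4,q5} | {q0,q8} | {q3,q6,q9} | {q2,q7} — 4 equivalence classes.

4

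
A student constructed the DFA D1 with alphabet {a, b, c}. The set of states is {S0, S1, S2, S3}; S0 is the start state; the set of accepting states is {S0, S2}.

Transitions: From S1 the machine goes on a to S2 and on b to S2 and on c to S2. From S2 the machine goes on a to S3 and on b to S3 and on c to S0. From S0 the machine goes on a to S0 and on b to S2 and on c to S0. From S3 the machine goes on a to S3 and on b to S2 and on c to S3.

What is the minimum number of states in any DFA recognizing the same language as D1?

First remove the unreachable states {S1}; 3 states remain.
P0 = {S0,S2} | {S3}.
On input a, block {S0,S2} splits into {S0} and {S2}.
The partition is now stable with 3 blocks: {S0} | {S3} | {S2}.

3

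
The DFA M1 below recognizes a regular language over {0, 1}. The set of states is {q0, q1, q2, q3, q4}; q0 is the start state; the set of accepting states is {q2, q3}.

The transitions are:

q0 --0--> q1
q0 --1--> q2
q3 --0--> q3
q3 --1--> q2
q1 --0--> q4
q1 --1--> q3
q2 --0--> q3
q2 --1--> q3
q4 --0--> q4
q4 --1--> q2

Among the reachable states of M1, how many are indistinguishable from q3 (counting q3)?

All states are reachable from the start state.
Initial partition by acceptance: {q2,q3} | {q0,q1,q4}.
Stable partition: {q2,q3} | {q0,q1,q4} — 2 equivalence classes.
The equivalence class containing q3 is {q2,q3}, of size 2.

2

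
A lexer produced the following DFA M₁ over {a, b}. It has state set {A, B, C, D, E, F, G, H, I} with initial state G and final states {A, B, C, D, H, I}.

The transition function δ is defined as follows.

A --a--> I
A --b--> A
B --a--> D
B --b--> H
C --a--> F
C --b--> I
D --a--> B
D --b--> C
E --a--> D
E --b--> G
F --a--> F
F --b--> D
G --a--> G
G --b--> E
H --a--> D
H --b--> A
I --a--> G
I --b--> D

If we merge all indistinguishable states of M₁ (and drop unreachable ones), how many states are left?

9

Initial partition by acceptance: {A,B,C,D,H,I} | {E,F,G}.
Split {A,B,C,D,H,I} by δ(·,a) → {A,B,D,H} and {C,I}.
Split {A,B,D,H} by δ(·,a) → {B,D,H} and {A}.
On input b, block {B,D,H} splits into {B} and {D} and {H}.
On input a, block {E,F,G} splits into {F,G} and {E}.
Refine {F,G} on symbol b: members go to different blocks, giving {F} and {G}.
Split {C,I} by δ(·,a) → {C} and {I}.
The partition is now stable with 9 blocks: {B} | {F} | {C} | {A} | {D} | {H} | {E} | {G} | {I}.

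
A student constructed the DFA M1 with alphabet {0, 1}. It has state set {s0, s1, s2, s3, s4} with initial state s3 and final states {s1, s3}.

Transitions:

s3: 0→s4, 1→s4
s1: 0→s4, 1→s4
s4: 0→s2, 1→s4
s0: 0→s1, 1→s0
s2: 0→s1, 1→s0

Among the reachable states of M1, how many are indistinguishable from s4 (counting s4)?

1

Every state is reachable, so we keep all 5.
Start with accepting vs non-accepting: {s1,s3} | {s0,s2,s4}.
On input 0, block {s0,s2,s4} splits into {s0,s2} and {s4}.
Stable partition: {s1,s3} | {s0,s2} | {s4} — 3 equivalence classes.
The equivalence class containing s4 is {s4}, of size 1.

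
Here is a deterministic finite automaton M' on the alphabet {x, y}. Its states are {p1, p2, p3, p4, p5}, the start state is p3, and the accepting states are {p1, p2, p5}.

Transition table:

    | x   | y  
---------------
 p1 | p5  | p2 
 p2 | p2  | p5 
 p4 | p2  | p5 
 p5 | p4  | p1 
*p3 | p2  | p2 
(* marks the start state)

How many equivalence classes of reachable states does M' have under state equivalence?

All states are reachable from the start state.
P0 = {p1,p2,p5} | {p3,p4}.
Refine {p1,p2,p5} on symbol x: members go to different blocks, giving {p1,p2} and {p5}.
On input x, block {p1,p2} splits into {p1} and {p2}.
Refine {p3,p4} on symbol y: members go to different blocks, giving {p3} and {p4}.
The partition is now stable with 5 blocks: {p1} | {p3} | {p5} | {p2} | {p4}.

5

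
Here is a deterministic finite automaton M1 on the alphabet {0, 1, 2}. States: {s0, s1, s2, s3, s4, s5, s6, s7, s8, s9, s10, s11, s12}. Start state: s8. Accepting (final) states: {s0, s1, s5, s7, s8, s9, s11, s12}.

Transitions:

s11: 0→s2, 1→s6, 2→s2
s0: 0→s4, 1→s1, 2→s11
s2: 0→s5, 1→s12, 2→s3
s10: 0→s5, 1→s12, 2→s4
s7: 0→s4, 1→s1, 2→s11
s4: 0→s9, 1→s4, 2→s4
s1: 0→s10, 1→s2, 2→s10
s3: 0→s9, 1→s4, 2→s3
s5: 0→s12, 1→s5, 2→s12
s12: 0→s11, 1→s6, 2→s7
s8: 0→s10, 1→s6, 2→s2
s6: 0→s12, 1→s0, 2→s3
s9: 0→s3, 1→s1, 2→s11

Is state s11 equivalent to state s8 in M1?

Yes

P0 = {s0,s1,s5,s7,s8,s9,s11,s12} | {s2,s3,s4,s6,s10}.
Refine {s0,s1,s5,s7,s8,s9,s11,s12} on symbol 0: members go to different blocks, giving {s0,s1,s7,s8,s9,s11} and {s5,s12}.
Split {s0,s1,s7,s8,s9,s11} by δ(·,1) → {s0,s7,s9} and {s1,s8,s11}.
Refine {s2,s3,s4,s6,s10} on symbol 0: members go to different blocks, giving {s2,s6,s10} and {s3,s4}.
Split {s2,s6,s10} by δ(·,1) → {s2,s10} and {s6}.
Refine {s5,s12} on symbol 0: members go to different blocks, giving {s5} and {s12}.
On input 1, block {s1,s8,s11} splits into {s8,s11} and {s1}.
Stable partition: {s0,s7,s9} | {s2,s10} | {s5} | {s8,s11} | {s3,s4} | {s6} | {s12} | {s1} — 8 equivalence classes.
s11 and s8 lie in the same block of the stable partition, so they are equivalent — no string distinguishes them.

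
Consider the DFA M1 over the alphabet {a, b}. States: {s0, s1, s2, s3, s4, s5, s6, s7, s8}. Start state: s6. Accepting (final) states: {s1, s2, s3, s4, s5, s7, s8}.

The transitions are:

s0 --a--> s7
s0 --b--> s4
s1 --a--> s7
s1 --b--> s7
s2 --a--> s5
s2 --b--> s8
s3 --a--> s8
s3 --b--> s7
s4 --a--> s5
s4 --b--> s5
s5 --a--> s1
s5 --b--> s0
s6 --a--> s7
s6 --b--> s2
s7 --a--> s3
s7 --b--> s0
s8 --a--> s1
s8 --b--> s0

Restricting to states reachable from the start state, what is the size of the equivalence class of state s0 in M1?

2

Every state is reachable, so we keep all 9.
Initial partition by acceptance: {s1,s2,s3,s4,s5,s7,s8} | {s0,s6}.
On input b, block {s1,s2,s3,s4,s5,s7,s8} splits into {s1,s2,s3,s4} and {s5,s7,s8}.
The partition is now stable with 3 blocks: {s1,s2,s3,s4} | {s0,s6} | {s5,s7,s8}.
The equivalence class containing s0 is {s0,s6}, of size 2.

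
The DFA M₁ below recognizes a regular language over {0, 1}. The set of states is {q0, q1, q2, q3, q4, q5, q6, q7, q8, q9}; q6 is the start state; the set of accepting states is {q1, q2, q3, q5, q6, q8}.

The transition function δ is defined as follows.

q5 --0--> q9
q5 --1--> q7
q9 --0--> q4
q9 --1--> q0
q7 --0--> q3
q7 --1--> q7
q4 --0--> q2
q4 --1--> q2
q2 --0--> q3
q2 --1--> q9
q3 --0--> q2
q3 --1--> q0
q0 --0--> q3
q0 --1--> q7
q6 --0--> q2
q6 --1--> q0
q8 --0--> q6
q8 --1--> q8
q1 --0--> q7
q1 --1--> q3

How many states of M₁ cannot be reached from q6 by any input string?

BFS from q6 reaches {q0, q2, q3, q4, q6, q7, q9}; the 3 state(s) q1, q5, q8 are never visited.

3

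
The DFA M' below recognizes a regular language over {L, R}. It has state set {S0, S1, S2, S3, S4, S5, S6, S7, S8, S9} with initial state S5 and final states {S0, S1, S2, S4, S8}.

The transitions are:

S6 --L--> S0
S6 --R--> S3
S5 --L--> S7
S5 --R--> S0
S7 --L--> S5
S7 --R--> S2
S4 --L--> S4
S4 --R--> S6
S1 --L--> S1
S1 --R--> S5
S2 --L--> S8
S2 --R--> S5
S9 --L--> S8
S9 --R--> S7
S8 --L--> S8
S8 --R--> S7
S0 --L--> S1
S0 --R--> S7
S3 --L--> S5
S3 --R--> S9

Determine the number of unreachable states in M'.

4

Starting at S5 and following transitions, the reachable set is {S0, S1, S2, S5, S7, S8}. That leaves S3, S4, S6, S9 unreachable — 4 in total.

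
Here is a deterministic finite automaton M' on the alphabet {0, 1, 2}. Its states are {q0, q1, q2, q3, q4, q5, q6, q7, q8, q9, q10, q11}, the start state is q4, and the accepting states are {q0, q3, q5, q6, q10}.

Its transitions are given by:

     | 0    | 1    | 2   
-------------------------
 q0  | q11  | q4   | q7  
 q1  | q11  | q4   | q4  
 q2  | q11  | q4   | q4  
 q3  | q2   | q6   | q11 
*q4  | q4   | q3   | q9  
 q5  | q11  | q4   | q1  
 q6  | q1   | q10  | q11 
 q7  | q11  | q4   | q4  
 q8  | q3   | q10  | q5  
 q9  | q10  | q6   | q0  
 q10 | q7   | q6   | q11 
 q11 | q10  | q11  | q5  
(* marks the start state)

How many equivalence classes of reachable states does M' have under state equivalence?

6

First remove the unreachable states {q8}; 11 states remain.
Start with accepting vs non-accepting: {q0,q3,q5,q6,q10} | {q1,q2,q4,q7,q9,q11}.
Refine {q0,q3,q5,q6,q10} on symbol 1: members go to different blocks, giving {q3,q6,q10} and {q0,q5}.
Refine {q1,q2,q4,q7,q9,q11} on symbol 0: members go to different blocks, giving {q1,q2,q4,q7} and {q9,q11}.
On input 0, block {q1,q2,q4,q7} splits into {q1,q2,q7} and {q4}.
Split {q9,q11} by δ(·,1) → {q9} and {q11}.
The partition is now stable with 6 blocks: {q3,q6,q10} | {q1,q2,q7} | {q0,q5} | {q9} | {q4} | {q11}.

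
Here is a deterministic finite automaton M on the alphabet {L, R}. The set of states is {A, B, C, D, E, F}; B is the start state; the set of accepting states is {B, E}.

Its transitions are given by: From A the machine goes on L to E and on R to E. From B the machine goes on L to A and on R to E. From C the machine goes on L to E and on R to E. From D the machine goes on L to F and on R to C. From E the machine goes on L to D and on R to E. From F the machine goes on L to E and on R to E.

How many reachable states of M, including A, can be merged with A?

3

Every state is reachable, so we keep all 6.
Initial partition by acceptance: {B,E} | {A,C,D,F}.
Refine {A,C,D,F} on symbol L: members go to different blocks, giving {A,C,F} and {D}.
Split {B,E} by δ(·,L) → {B} and {E}.
Stable partition: {B} | {A,C,F} | {D} | {E} — 4 equivalence classes.
State A belongs to the block {A,C,F}, which has 3 states.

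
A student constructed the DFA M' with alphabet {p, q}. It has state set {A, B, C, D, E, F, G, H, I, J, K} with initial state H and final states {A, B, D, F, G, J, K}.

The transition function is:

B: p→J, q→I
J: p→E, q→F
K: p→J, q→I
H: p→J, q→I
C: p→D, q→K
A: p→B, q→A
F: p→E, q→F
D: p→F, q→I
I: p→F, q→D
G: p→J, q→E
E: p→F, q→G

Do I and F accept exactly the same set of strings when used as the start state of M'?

No

First remove the unreachable states {A,B,C,K}; 7 states remain.
P0 = {D,F,G,J} | {E,H,I}.
On input p, block {D,F,G,J} splits into {D,G} and {F,J}.
Refine {E,H,I} on symbol q: members go to different blocks, giving {E,I} and {H}.
The partition is now stable with 4 blocks: {D,G} | {E,I} | {F,J} | {H}.
I and F end up in different blocks, so they are distinguishable. For instance, the string 'ε' is accepted from only F.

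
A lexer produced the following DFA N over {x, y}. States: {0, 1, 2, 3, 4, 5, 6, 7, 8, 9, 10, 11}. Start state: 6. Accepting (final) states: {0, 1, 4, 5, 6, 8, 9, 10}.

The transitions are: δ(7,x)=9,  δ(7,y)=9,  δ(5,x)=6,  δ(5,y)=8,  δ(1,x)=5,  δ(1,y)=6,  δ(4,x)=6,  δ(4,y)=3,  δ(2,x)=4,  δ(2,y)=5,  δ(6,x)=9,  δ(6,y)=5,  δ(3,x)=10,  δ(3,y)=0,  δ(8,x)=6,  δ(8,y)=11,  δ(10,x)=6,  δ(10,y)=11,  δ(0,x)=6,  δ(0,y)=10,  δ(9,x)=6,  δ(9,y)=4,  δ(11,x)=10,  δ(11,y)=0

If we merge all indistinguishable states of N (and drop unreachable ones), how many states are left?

Reachable states from the start: {0,3,4,5,6,8,9,10,11}. Unreachable: {1,2,7} — drop them.
Initial partition by acceptance: {0,4,5,6,8,9,10} | {3,11}.
On input y, block {0,4,5,6,8,9,10} splits into {0,5,6,9} and {4,8,10}.
Refine {0,5,6,9} on symbol y: members go to different blocks, giving {0,5,9} and {6}.
No further refinement is possible. Final partition (4 blocks): {0,5,9} | {3,11} | {4,8,10} | {6}.

4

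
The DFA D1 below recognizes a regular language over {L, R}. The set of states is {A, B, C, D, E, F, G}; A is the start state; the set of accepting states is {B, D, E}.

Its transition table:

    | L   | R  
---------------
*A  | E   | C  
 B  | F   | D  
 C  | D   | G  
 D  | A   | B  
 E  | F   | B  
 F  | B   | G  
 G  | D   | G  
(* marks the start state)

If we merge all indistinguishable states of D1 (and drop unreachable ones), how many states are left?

Start with accepting vs non-accepting: {B,D,E} | {A,C,F,G}.
Stable partition: {B,D,E} | {A,C,F,G} — 2 equivalence classes.

2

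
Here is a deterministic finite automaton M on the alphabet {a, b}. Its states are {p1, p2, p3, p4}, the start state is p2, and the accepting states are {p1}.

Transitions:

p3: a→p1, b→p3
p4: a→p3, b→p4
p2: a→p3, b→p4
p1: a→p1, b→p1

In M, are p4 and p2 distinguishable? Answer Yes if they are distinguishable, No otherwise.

Initial partition by acceptance: {p1} | {p2,p3,p4}.
Split {p2,p3,p4} by δ(·,a) → {p2,p4} and {p3}.
Stable partition: {p1} | {p2,p4} | {p3} — 3 equivalence classes.
p4 and p2 lie in the same block of the stable partition, so they are equivalent — no string distinguishes them.

No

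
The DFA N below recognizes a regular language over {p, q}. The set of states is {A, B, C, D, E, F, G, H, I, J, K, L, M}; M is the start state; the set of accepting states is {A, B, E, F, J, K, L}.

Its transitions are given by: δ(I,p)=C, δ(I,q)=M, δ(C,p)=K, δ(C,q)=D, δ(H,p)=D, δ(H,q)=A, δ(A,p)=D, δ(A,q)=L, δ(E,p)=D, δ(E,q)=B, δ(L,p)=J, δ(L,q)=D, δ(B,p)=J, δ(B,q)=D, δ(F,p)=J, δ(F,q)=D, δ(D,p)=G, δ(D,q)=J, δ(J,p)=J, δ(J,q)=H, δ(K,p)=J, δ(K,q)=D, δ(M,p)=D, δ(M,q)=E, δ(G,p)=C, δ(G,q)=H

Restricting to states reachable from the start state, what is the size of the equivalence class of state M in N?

2

First remove the unreachable states {F,I}; 11 states remain.
P0 = {A,B,E,J,K,L} | {C,D,G,H,M}.
Split {A,B,E,J,K,L} by δ(·,p) → {B,J,K,L} and {A,E}.
Refine {C,D,G,H,M} on symbol p: members go to different blocks, giving {D,G,H,M} and {C}.
Refine {D,G,H,M} on symbol p: members go to different blocks, giving {D,H,M} and {G}.
Split {D,H,M} by δ(·,p) → {H,M} and {D}.
On input q, block {B,J,K,L} splits into {B,K,L} and {J}.
No further refinement is possible. Final partition (7 blocks): {B,K,L} | {H,M} | {A,E} | {C} | {G} | {D} | {J}.
The equivalence class containing M is {H,M}, of size 2.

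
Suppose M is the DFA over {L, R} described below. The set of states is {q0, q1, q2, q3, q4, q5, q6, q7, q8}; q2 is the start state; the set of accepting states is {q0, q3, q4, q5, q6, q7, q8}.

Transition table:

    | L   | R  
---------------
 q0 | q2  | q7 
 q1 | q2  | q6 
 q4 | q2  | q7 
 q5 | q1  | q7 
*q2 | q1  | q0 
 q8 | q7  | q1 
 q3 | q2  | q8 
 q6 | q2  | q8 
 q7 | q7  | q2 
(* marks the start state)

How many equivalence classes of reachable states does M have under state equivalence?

3

Reachable states from the start: {q0,q1,q2,q6,q7,q8}. Unreachable: {q3,q4,q5} — drop them.
Initial partition by acceptance: {q0,q6,q7,q8} | {q1,q2}.
Refine {q0,q6,q7,q8} on symbol L: members go to different blocks, giving {q0,q6} and {q7,q8}.
No further refinement is possible. Final partition (3 blocks): {q0,q6} | {q1,q2} | {q7,q8}.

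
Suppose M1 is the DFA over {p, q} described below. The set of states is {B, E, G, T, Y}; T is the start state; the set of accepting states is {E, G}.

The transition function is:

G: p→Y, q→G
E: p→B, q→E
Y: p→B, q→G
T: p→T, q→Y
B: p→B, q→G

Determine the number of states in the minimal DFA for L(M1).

Reachable states from the start: {B,G,T,Y}. Unreachable: {E} — drop them.
Initial partition by acceptance: {G} | {B,T,Y}.
Refine {B,T,Y} on symbol q: members go to different blocks, giving {B,Y} and {T}.
Stable partition: {G} | {B,Y} | {T} — 3 equivalence classes.

3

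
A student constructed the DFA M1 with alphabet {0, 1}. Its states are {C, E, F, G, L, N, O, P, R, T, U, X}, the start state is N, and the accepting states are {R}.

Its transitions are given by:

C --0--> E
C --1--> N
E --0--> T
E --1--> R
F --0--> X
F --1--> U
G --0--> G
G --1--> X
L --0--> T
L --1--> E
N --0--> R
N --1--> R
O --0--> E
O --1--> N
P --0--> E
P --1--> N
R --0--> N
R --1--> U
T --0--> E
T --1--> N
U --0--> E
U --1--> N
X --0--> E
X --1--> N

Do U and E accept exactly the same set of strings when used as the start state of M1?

No

Reachable states from the start: {E,N,R,T,U}. Unreachable: {C,F,G,L,O,P,X} — drop them.
Start with accepting vs non-accepting: {R} | {E,N,T,U}.
On input 0, block {E,N,T,U} splits into {E,T,U} and {N}.
Split {E,T,U} by δ(·,1) → {T,U} and {E}.
No further refinement is possible. Final partition (4 blocks): {R} | {T,U} | {N} | {E}.
U and E end up in different blocks, so they are distinguishable. For instance, the string '1' is accepted from only E.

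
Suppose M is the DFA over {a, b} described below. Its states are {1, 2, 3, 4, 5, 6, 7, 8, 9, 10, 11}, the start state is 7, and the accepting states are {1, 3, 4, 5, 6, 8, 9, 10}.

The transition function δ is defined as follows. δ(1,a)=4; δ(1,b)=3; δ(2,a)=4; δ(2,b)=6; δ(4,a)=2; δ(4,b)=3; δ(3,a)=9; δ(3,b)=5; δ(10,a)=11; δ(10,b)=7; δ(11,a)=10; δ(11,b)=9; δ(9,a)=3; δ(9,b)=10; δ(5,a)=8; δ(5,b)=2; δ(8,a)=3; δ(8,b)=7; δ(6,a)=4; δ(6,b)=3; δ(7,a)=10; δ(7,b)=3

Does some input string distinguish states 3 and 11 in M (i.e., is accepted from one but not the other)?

Yes

States {1} cannot be reached from the start state, so discard them.
Initial partition by acceptance: {3,4,5,6,8,9,10} | {2,7,11}.
Split {3,4,5,6,8,9,10} by δ(·,a) → {3,5,6,8,9} and {4,10}.
Split {3,5,6,8,9} by δ(·,a) → {3,5,8,9} and {6}.
Split {3,5,8,9} by δ(·,b) → {5,8} and {3} and {9}.
Split {5,8} by δ(·,a) → {5} and {8}.
Split {2,7,11} by δ(·,b) → {2} and {7} and {11}.
Split {4,10} by δ(·,a) → {4} and {10}.
Stable partition: {5} | {2} | {4} | {6} | {3} | {9} | {8} | {7} | {11} | {10} — 10 equivalence classes.
3 and 11 end up in different blocks, so they are distinguishable. For instance, the string 'ε' is accepted from only 3.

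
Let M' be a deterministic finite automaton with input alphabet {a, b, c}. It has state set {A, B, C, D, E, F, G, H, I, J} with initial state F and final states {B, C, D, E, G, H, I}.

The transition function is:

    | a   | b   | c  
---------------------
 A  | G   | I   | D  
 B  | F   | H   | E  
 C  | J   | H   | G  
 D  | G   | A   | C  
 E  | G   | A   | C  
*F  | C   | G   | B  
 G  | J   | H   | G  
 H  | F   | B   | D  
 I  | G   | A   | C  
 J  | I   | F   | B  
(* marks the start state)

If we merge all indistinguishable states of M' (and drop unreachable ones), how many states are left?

6

Initial partition by acceptance: {B,C,D,E,G,H,I} | {A,F,J}.
Split {B,C,D,E,G,H,I} by δ(·,a) → {B,C,G,H} and {D,E,I}.
Refine {B,C,G,H} on symbol c: members go to different blocks, giving {B,H} and {C,G}.
Refine {A,F,J} on symbol a: members go to different blocks, giving {A,F} and {J}.
On input b, block {A,F} splits into {A} and {F}.
The partition is now stable with 6 blocks: {B,H} | {A} | {D,E,I} | {C,G} | {J} | {F}.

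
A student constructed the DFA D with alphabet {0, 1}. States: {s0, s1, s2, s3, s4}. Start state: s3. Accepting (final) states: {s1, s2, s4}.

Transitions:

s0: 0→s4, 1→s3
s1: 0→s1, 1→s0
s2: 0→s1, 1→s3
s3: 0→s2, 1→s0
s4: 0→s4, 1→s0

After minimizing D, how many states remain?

2

Every state is reachable, so we keep all 5.
Start with accepting vs non-accepting: {s1,s2,s4} | {s0,s3}.
The partition is now stable with 2 blocks: {s1,s2,s4} | {s0,s3}.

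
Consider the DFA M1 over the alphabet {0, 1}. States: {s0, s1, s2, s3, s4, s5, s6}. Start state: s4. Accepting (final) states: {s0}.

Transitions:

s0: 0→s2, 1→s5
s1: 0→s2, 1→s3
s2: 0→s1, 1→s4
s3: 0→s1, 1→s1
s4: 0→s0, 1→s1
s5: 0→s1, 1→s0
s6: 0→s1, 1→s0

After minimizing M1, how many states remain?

States {s6} cannot be reached from the start state, so discard them.
Initial partition by acceptance: {s0} | {s1,s2,s3,s4,s5}.
Split {s1,s2,s3,s4,s5} by δ(·,0) → {s1,s2,s3,s5} and {s4}.
Split {s1,s2,s3,s5} by δ(·,1) → {s1,s3} and {s2} and {s5}.
Refine {s1,s3} on symbol 0: members go to different blocks, giving {s1} and {s3}.
No further refinement is possible. Final partition (6 blocks): {s0} | {s1} | {s4} | {s2} | {s5} | {s3}.

6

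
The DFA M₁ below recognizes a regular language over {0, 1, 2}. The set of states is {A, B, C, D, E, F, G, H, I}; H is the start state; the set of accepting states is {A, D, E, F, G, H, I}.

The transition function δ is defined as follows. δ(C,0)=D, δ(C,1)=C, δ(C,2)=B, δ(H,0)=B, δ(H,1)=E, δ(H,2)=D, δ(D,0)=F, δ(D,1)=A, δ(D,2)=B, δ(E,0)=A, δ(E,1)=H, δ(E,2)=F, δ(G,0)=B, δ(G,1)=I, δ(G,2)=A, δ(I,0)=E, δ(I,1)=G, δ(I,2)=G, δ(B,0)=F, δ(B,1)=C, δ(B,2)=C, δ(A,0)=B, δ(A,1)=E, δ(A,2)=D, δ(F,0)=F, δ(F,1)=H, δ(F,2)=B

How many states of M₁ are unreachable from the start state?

2

Starting at H and following transitions, the reachable set is {A, B, C, D, E, F, H}. That leaves G, I unreachable — 2 in total.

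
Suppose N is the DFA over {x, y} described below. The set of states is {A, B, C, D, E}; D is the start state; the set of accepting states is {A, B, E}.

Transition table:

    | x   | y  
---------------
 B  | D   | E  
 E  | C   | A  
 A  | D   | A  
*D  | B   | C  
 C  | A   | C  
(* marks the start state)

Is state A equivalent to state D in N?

No

Every state is reachable, so we keep all 5.
P0 = {A,B,E} | {C,D}.
The partition is now stable with 2 blocks: {A,B,E} | {C,D}.
A and D end up in different blocks, so they are distinguishable. For instance, the string 'ε' is accepted from only A.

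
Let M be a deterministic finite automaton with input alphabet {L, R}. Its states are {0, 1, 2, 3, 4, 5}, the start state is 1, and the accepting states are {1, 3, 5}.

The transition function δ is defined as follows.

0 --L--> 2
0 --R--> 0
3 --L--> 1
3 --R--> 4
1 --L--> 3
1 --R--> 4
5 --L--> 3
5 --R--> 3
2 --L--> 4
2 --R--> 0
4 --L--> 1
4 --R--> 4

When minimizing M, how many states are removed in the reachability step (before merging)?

3

BFS from 1 reaches {1, 3, 4}; the 3 state(s) 0, 2, 5 are never visited.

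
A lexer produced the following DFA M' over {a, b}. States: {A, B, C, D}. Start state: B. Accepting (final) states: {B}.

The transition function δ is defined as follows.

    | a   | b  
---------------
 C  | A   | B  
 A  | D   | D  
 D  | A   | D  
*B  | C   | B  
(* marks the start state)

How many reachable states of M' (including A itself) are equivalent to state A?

Start with accepting vs non-accepting: {B} | {A,C,D}.
Split {A,C,D} by δ(·,b) → {A,D} and {C}.
The partition is now stable with 3 blocks: {B} | {A,D} | {C}.
State A belongs to the block {A,D}, which has 2 states.

2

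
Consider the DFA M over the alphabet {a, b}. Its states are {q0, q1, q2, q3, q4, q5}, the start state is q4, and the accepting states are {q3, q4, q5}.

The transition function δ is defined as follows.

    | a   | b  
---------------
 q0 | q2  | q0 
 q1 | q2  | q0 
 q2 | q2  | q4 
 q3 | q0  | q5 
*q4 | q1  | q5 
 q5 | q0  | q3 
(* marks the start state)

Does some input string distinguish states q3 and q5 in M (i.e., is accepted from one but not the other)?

P0 = {q3,q4,q5} | {q0,q1,q2}.
On input b, block {q0,q1,q2} splits into {q0,q1} and {q2}.
The partition is now stable with 3 blocks: {q3,q4,q5} | {q0,q1} | {q2}.
q3 and q5 lie in the same block of the stable partition, so they are equivalent — no string distinguishes them.

No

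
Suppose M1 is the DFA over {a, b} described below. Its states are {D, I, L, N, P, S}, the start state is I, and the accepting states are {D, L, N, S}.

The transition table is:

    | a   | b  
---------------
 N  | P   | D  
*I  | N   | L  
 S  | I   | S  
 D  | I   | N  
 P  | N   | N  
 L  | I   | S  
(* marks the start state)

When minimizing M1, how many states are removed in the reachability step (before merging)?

A breadth-first search from the start state visits every state.

0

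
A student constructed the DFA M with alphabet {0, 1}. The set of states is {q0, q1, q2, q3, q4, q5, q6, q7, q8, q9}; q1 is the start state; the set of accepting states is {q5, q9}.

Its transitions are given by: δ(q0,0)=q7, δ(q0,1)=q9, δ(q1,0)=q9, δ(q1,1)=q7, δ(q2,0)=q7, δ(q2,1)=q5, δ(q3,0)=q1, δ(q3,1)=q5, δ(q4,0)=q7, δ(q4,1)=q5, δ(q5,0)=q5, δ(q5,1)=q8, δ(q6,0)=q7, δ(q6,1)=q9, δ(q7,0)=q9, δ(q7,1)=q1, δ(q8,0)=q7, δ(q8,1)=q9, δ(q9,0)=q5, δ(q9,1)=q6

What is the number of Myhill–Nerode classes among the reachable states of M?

First remove the unreachable states {q0,q2,q3,q4}; 6 states remain.
Start with accepting vs non-accepting: {q5,q9} | {q1,q6,q7,q8}.
Split {q1,q6,q7,q8} by δ(·,0) → {q1,q7} and {q6,q8}.
The partition is now stable with 3 blocks: {q5,q9} | {q1,q7} | {q6,q8}.

3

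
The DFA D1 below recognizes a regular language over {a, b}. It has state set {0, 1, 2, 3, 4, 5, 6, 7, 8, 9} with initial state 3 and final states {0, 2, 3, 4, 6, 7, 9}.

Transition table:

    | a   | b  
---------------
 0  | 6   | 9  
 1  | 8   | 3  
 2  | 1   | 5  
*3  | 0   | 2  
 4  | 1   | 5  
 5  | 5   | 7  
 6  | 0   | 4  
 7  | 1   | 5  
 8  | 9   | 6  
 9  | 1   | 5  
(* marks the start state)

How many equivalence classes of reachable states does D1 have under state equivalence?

5

Every state is reachable, so we keep all 10.
Start with accepting vs non-accepting: {0,2,3,4,6,7,9} | {1,5,8}.
Refine {0,2,3,4,6,7,9} on symbol a: members go to different blocks, giving {2,4,7,9} and {0,3,6}.
Split {1,5,8} by δ(·,a) → {1,5} and {8}.
On input a, block {1,5} splits into {1} and {5}.
Stable partition: {2,4,7,9} | {1} | {0,3,6} | {8} | {5} — 5 equivalence classes.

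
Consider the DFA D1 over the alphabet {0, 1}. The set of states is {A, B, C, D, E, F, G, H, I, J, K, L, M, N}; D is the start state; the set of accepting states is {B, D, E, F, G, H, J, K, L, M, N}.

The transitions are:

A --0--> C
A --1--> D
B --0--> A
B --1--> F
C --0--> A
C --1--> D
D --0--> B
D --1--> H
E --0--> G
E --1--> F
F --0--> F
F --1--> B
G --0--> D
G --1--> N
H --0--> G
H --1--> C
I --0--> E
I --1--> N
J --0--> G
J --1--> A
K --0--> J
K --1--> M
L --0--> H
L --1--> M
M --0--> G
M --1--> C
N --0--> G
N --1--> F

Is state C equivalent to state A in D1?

Yes

First remove the unreachable states {E,I,J,K,L,M}; 8 states remain.
Start with accepting vs non-accepting: {B,D,F,G,H,N} | {A,C}.
On input 0, block {B,D,F,G,H,N} splits into {D,F,G,H,N} and {B}.
On input 0, block {D,F,G,H,N} splits into {F,G,H,N} and {D}.
On input 0, block {F,G,H,N} splits into {F,H,N} and {G}.
Refine {F,H,N} on symbol 0: members go to different blocks, giving {H,N} and {F}.
Refine {H,N} on symbol 1: members go to different blocks, giving {H} and {N}.
No further refinement is possible. Final partition (7 blocks): {H} | {A,C} | {B} | {D} | {G} | {F} | {N}.
C and A lie in the same block of the stable partition, so they are equivalent — no string distinguishes them.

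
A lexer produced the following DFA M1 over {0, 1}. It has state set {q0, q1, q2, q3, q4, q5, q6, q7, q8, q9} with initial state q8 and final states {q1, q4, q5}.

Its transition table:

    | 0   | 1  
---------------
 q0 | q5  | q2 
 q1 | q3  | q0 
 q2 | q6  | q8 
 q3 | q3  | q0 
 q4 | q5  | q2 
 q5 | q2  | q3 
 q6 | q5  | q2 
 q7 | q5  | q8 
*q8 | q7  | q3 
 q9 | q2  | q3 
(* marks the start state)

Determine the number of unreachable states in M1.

3

Starting at q8 and following transitions, the reachable set is {q0, q2, q3, q5, q6, q7, q8}. That leaves q1, q4, q9 unreachable — 3 in total.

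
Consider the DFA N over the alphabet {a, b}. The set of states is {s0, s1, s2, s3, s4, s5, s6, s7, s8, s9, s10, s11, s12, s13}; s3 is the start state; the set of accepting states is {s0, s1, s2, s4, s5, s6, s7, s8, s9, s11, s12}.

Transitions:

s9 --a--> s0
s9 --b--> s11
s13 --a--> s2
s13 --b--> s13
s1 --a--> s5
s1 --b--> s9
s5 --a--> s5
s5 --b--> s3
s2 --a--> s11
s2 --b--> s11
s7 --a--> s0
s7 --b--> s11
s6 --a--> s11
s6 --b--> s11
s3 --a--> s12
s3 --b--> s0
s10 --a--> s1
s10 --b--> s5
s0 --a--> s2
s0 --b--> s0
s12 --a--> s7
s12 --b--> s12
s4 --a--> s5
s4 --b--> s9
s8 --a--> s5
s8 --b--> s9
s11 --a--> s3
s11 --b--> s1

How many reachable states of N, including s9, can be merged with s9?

States {s4,s6,s8,s10,s13} cannot be reached from the start state, so discard them.
Start with accepting vs non-accepting: {s0,s1,s2,s5,s7,s9,s11,s12} | {s3}.
On input a, block {s0,s1,s2,s5,s7,s9,s11,s12} splits into {s0,s1,s2,s5,s7,s9,s12} and {s11}.
On input a, block {s0,s1,s2,s5,s7,s9,s12} splits into {s0,s1,s5,s7,s9,s12} and {s2}.
Refine {s0,s1,s5,s7,s9,s12} on symbol a: members go to different blocks, giving {s1,s5,s7,s9,s12} and {s0}.
Refine {s1,s5,s7,s9,s12} on symbol a: members go to different blocks, giving {s1,s5,s12} and {s7,s9}.
Refine {s1,s5,s12} on symbol a: members go to different blocks, giving {s1,s5} and {s12}.
Refine {s1,s5} on symbol b: members go to different blocks, giving {s1} and {s5}.
Stable partition: {s1} | {s3} | {s11} | {s2} | {s0} | {s7,s9} | {s12} | {s5} — 8 equivalence classes.
The equivalence class containing s9 is {s7,s9}, of size 2.

2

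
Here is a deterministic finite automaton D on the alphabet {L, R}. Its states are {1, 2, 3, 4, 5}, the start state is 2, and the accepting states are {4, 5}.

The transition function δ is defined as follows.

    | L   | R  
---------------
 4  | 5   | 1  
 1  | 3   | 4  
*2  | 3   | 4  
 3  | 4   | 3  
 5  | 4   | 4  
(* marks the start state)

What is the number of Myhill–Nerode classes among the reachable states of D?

4

Every state is reachable, so we keep all 5.
Start with accepting vs non-accepting: {4,5} | {1,2,3}.
On input R, block {4,5} splits into {4} and {5}.
Refine {1,2,3} on symbol L: members go to different blocks, giving {1,2} and {3}.
No further refinement is possible. Final partition (4 blocks): {4} | {1,2} | {5} | {3}.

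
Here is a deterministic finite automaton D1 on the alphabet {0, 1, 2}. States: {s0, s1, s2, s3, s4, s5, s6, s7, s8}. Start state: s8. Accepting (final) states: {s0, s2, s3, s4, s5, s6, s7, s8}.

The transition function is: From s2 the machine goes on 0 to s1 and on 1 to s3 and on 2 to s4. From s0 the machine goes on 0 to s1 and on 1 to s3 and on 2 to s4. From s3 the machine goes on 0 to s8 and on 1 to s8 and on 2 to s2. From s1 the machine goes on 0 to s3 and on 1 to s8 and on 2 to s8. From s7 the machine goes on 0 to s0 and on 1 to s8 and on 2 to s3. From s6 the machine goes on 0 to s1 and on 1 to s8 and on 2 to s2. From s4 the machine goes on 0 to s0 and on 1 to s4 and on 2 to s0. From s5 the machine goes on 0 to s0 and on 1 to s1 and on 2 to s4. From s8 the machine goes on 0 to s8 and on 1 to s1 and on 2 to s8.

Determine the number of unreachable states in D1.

3

BFS from s8 reaches {s0, s1, s2, s3, s4, s8}; the 3 state(s) s5, s6, s7 are never visited.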